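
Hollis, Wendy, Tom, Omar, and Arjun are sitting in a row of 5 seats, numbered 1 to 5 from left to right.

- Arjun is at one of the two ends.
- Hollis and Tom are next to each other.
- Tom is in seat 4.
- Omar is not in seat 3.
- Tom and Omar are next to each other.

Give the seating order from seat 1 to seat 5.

Arjun, Wendy, Hollis, Tom, Omar

From clue 1: Arjun is in {1,5}.
From clues 1–3: Tom → seat 4.
From clues 1–4: Hollis is in {3,5}.
From clues 1–5: Arjun → seat 1, Wendy → seat 2, Hollis → seat 3, Omar → seat 5.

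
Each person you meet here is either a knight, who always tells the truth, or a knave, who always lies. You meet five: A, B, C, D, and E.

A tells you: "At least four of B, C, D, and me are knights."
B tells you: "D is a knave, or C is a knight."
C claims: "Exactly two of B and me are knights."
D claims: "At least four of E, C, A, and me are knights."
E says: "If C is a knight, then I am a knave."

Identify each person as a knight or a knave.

A: knave, B: knight, C: knave, D: knave, E: knight

Consider A. Suppose A is a knight.
Then no assignment of the remaining roles makes every statement match its speaker's type — contradiction.
So A is a knave.
With that fixed, D's statement is false, so D is a knave.
With that fixed, B's statement is true, so B is a knight.
Consider C. Suppose C is a knight.
Then whichever role E has, E's statement has the wrong truth value — contradiction.
So C is a knave.
With that fixed, E's statement is true, so E is a knight.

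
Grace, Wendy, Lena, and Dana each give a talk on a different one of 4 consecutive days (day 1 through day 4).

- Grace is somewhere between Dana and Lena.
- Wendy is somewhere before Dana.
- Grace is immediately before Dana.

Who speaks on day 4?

Dana

With clue 1, Grace is ruled out for day 4.
With clues 1–2, Wendy is ruled out for day 4.
With clues 1–3, Lena is ruled out for day 4.
So day 4 is Dana.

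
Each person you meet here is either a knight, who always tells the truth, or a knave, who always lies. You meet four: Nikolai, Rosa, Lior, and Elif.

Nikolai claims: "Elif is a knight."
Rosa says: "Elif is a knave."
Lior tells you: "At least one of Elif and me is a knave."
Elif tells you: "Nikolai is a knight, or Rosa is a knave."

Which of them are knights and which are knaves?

Consider Nikolai. Suppose Nikolai is a knight.
Then no assignment of the remaining roles makes every statement match its speaker's type — contradiction.
So Nikolai is a knave.
Consider Rosa. Suppose Rosa is a knave.
Then no assignment of the remaining roles makes every statement match its speaker's type — contradiction.
So Rosa is a knight.
With that fixed, Elif's statement is false, so Elif is a knave.
With that fixed, Lior's statement is true, so Lior is a knight.

Nikolai: knave, Rosa: knight, Lior: knight, Elif: knave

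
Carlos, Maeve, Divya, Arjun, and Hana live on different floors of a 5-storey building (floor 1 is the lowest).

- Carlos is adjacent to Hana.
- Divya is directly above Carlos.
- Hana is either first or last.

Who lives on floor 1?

With clues 1–2, Carlos and Divya are ruled out for floor 1.
With clues 1–3, Arjun and Maeve are ruled out for floor 1.
So floor 1 is Hana.

Hana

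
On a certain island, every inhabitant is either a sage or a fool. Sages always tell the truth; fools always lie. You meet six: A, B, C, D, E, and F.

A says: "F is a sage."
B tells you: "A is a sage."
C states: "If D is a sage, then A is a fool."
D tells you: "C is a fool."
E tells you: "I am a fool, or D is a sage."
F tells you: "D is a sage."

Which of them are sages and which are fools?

A: sage, B: sage, C: fool, D: sage, E: sage, F: sage

Consider A. Suppose A is a fool.
Then no assignment of the remaining roles makes every statement match its speaker's type — contradiction.
So A is a sage.
With that fixed, B's statement is true, so B is a sage.
Consider C. Suppose C is a sage.
Then no assignment of the remaining roles makes every statement match its speaker's type — contradiction.
So C is a fool.
With that fixed, D's statement is true, so D is a sage.
With that fixed, E's statement is true, so E is a sage.
With that fixed, F's statement is true, so F is a sage.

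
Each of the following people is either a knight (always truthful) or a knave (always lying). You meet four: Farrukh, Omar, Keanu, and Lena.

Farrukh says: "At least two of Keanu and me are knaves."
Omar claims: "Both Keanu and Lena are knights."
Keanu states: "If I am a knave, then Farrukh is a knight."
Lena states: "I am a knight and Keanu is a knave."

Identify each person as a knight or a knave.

Consider Farrukh. Suppose Farrukh is a knight.
Then Farrukh's own statement would have to be true, but it can't be — contradiction.
So Farrukh is a knave.
Consider Omar. Suppose Omar is a knight.
Then no assignment of the remaining roles makes every statement match its speaker's type — contradiction.
So Omar is a knave.
Consider Keanu. Suppose Keanu is a knave.
Then Farrukh's statement comes out true, contradicting Farrukh being a knave.
So Keanu is a knight.
With that fixed, Lena's statement is false, so Lena is a knave.

Farrukh: knave, Omar: knave, Keanu: knight, Lena: knave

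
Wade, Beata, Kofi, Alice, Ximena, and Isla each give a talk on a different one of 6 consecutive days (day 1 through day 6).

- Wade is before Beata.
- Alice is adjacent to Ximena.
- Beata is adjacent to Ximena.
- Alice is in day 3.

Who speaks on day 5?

With clues 1–3, Wade is ruled out for day 5.
With clues 1–4, Alice, Isla, Kofi, and Ximena are ruled out for day 5.
So day 5 is Beata.

Beata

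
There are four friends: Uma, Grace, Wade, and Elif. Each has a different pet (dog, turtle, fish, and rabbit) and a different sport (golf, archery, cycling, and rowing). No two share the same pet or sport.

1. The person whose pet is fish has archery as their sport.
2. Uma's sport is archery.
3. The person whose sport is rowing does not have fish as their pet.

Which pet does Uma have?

With clues 1–2, dog, rabbit, and turtle are impossible for Uma's pet.
That leaves fish.

fish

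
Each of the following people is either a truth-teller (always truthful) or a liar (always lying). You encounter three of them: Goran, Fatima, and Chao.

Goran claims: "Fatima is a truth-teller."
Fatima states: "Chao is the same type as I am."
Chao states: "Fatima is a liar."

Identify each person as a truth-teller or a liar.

Consider Goran. Suppose Goran is a truth-teller.
Then no assignment of the remaining roles makes every statement match its speaker's type — contradiction.
So Goran is a liar.
Consider Fatima. Suppose Fatima is a truth-teller.
Then Goran's statement comes out true, contradicting Goran being a liar.
So Fatima is a liar.
With that fixed, Chao's statement is true, so Chao is a truth-teller.

Goran: liar, Fatima: liar, Chao: truth-teller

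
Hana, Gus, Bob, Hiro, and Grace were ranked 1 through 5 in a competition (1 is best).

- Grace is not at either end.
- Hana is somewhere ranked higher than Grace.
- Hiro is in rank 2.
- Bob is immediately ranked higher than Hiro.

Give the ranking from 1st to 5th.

From clue 1: Grace is in {2,3,4}.
From clues 1–2: Hana is in {1,2,3}.
From clues 1–3: Hiro → rank 2.
From clues 1–4: Bob → rank 1, Hana → rank 3, Grace → rank 4, Gus → rank 5.

Bob, Hiro, Hana, Grace, Gus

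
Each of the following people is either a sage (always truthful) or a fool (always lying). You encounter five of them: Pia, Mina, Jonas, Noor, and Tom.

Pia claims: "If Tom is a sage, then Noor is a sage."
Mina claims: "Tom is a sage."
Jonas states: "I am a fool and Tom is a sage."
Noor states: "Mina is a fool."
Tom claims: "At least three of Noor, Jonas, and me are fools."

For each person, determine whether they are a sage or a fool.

Consider Pia. Suppose Pia is a fool.
Then no assignment of the remaining roles makes every statement match its speaker's type — contradiction.
So Pia is a sage.
Consider Mina. Suppose Mina is a sage.
Then no assignment of the remaining roles makes every statement match its speaker's type — contradiction.
So Mina is a fool.
With that fixed, Noor's statement is true, so Noor is a sage.
With that fixed, Tom's statement is false, so Tom is a fool.
With that fixed, Jonas's statement is false, so Jonas is a fool.

Pia: sage, Mina: fool, Jonas: fool, Noor: sage, Tom: fool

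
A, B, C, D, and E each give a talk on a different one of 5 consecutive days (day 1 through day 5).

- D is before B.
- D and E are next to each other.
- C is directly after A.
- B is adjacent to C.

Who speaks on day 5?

B

With clue 1, D is ruled out for day 5.
With clues 1–2, E is ruled out for day 5.
With clues 1–3, A is ruled out for day 5.
With clues 1–4, C is ruled out for day 5.
So day 5 is B.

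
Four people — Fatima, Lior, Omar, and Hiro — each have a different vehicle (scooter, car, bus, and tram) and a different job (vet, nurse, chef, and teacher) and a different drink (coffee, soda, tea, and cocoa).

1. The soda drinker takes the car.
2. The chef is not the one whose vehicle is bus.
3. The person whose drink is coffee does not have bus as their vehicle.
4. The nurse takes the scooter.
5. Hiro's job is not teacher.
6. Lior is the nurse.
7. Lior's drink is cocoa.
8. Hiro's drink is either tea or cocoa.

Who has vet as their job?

With clues 1–6, Lior is impossible for the one with job vet.
With clues 1–8, Fatima and Omar are impossible for the one with job vet.
That leaves Hiro.

Hiro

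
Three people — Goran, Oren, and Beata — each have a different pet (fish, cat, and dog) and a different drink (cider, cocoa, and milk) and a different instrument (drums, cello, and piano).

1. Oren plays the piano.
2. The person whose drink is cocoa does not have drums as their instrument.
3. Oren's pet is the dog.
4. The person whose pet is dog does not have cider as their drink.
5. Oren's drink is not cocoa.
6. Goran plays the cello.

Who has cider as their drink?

Beata

With clues 1–4, Oren is impossible for the one with drink cider.
With clues 1–6, Goran is impossible for the one with drink cider.
That leaves Beata.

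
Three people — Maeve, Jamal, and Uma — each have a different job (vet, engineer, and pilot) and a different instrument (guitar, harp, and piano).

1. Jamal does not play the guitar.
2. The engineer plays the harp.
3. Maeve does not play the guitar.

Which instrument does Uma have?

With clues 1–3, harp and piano are impossible for Uma's instrument.
That leaves guitar.

guitar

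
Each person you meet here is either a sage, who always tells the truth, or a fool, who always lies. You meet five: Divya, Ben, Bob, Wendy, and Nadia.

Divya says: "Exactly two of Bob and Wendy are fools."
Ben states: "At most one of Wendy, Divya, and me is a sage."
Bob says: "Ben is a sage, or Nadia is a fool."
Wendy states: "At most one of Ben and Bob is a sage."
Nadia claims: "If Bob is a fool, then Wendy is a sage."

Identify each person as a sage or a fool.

Consider Divya. Suppose Divya is a sage.
Then no assignment of the remaining roles makes every statement match its speaker's type — contradiction.
So Divya is a fool.
Consider Ben. Suppose Ben is a fool.
Then Ben's own statement would have to be false, but it can't be — contradiction.
So Ben is a sage.
With that fixed, Bob's statement is true, so Bob is a sage.
With that fixed, Wendy's statement is false, so Wendy is a fool.
With that fixed, Nadia's statement is true, so Nadia is a sage.

Divya: fool, Ben: sage, Bob: sage, Wendy: fool, Nadia: sage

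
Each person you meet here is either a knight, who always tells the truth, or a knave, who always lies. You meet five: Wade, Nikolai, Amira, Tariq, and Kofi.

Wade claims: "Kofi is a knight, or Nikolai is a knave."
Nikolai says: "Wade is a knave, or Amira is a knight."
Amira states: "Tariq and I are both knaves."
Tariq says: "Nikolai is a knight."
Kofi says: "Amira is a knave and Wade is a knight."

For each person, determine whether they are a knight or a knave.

Consider Wade. Suppose Wade is a knight.
Then no assignment of the remaining roles makes every statement match its speaker's type — contradiction.
So Wade is a knave.
With that fixed, Nikolai's statement is true, so Nikolai is a knight.
With that fixed, Tariq's statement is true, so Tariq is a knight.
With that fixed, Kofi's statement is false, so Kofi is a knave.
With that fixed, Amira's statement is false, so Amira is a knave.

Wade: knave, Nikolai: knight, Amira: knave, Tariq: knight, Kofi: knave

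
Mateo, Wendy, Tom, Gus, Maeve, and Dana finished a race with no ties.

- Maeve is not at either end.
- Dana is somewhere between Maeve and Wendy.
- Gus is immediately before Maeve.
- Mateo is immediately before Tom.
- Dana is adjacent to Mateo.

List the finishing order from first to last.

From clue 1: Maeve is in {2,3,4,5}.
From clues 1–3: Gus is in {1,2,3,4}.
From clues 1–4: Gus is in {1,3}.
From clues 1–5: Gus → place 1, Maeve → place 2, Dana → place 3, Mateo → place 4, Tom → place 5, Wendy → place 6.

Gus, Maeve, Dana, Mateo, Tom, Wendy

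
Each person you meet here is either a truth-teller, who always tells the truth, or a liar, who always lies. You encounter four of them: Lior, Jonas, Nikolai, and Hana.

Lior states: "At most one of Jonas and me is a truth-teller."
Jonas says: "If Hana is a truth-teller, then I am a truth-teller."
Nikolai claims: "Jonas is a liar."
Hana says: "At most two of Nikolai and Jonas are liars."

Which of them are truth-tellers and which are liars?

Lior: truth-teller, Jonas: liar, Nikolai: truth-teller, Hana: truth-teller

Regardless of anyone's role, Hana's statement is true, so Hana is a truth-teller.
Consider Lior. Suppose Lior is a liar.
Then Lior's own statement would have to be false, but it can't be — contradiction.
So Lior is a truth-teller.
Consider Jonas. Suppose Jonas is a truth-teller.
Then Lior's statement comes out false, contradicting Lior being a truth-teller.
So Jonas is a liar.
With that fixed, Nikolai's statement is true, so Nikolai is a truth-teller.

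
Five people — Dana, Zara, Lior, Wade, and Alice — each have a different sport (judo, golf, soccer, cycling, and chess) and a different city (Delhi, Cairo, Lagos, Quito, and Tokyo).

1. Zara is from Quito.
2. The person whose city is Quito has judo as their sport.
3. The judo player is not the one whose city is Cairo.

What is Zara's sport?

With clues 1–2, chess, cycling, golf, and soccer are impossible for Zara's sport.
That leaves judo.

judo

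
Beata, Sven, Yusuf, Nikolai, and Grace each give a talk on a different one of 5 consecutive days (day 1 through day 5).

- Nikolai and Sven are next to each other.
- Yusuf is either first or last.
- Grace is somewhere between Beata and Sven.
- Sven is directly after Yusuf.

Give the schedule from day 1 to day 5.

From clues 1–2: Yusuf is in {1,5}.
From clues 1–4: Yusuf → day 1, Sven → day 2, Nikolai → day 3, Grace → day 4, Beata → day 5.

Yusuf, Sven, Nikolai, Grace, Beata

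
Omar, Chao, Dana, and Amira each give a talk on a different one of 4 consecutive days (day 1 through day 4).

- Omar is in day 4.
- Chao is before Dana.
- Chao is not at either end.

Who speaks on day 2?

With clue 1, Omar is ruled out for day 2.
With clues 1–3, Amira and Dana are ruled out for day 2.
So day 2 is Chao.

Chao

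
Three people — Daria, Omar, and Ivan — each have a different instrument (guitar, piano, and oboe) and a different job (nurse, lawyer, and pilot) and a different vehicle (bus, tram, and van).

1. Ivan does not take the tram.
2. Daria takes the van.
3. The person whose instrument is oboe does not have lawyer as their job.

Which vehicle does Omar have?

tram

With clues 1–2, bus and van are impossible for Omar's vehicle.
That leaves tram.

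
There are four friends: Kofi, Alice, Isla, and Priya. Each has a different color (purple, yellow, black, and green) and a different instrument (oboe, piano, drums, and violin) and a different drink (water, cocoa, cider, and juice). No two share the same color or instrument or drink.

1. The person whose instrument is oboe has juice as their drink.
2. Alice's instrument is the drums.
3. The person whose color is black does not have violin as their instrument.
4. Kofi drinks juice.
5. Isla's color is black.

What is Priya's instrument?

violin

With clues 1–2, drums is impossible for Priya's instrument.
With clues 1–4, oboe is impossible for Priya's instrument.
With clues 1–5, piano is impossible for Priya's instrument.
That leaves violin.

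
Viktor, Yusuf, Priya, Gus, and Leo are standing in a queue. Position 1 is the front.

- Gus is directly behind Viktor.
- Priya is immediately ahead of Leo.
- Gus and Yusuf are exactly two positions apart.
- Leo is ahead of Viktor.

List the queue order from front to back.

Priya, Leo, Yusuf, Viktor, Gus

From clue 1: Viktor is in {1,2,3,4}.
From clues 1–2: Yusuf is in {1,3,5}.
From clues 1–3: Viktor is in {2,4}.
From clues 1–4: Priya → position 1, Leo → position 2, Yusuf → position 3, Viktor → position 4, Gus → position 5.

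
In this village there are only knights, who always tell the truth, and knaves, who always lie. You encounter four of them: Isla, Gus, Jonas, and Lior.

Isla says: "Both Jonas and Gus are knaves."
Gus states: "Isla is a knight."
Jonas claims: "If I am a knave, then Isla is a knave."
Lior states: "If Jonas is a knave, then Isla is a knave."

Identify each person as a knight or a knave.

Isla: knave, Gus: knave, Jonas: knight, Lior: knight

Consider Isla. Suppose Isla is a knight.
Then no assignment of the remaining roles makes every statement match its speaker's type — contradiction.
So Isla is a knave.
With that fixed, Gus's statement is false, so Gus is a knave.
With that fixed, Jonas's statement is true, so Jonas is a knight.
With that fixed, Lior's statement is true, so Lior is a knight.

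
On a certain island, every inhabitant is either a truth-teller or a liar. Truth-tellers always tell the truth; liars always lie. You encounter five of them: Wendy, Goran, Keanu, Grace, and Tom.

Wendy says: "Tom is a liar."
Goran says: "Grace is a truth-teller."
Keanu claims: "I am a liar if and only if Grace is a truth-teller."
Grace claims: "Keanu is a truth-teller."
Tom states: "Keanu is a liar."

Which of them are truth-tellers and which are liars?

Wendy: liar, Goran: liar, Keanu: liar, Grace: liar, Tom: truth-teller

Consider Wendy. Suppose Wendy is a truth-teller.
Then no assignment of the remaining roles makes every statement match its speaker's type — contradiction.
So Wendy is a liar.
Consider Goran. Suppose Goran is a truth-teller.
Then no assignment of the remaining roles makes every statement match its speaker's type — contradiction.
So Goran is a liar.
Consider Keanu. Suppose Keanu is a truth-teller.
Then no assignment of the remaining roles makes every statement match its speaker's type — contradiction.
So Keanu is a liar.
With that fixed, Grace's statement is false, so Grace is a liar.
With that fixed, Tom's statement is true, so Tom is a truth-teller.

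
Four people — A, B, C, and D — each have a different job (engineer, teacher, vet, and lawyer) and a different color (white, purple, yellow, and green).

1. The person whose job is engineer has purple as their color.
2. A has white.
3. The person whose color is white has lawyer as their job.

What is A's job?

lawyer

With clues 1–2, engineer is impossible for A's job.
With clues 1–3, teacher and vet are impossible for A's job.
That leaves lawyer.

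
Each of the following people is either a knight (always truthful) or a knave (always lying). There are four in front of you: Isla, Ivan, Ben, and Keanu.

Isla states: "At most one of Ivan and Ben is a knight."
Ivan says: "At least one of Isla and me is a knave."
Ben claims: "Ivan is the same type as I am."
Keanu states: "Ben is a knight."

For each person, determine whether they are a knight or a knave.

Isla: knave, Ivan: knight, Ben: knight, Keanu: knight

Consider Isla. Suppose Isla is a knight.
Then whichever role Ivan has, Ivan's statement has the wrong truth value — contradiction.
So Isla is a knave.
With that fixed, Ivan's statement is true, so Ivan is a knight.
Consider Ben. Suppose Ben is a knave.
Then Isla's statement comes out true, contradicting Isla being a knave.
So Ben is a knight.
With that fixed, Keanu's statement is true, so Keanu is a knight.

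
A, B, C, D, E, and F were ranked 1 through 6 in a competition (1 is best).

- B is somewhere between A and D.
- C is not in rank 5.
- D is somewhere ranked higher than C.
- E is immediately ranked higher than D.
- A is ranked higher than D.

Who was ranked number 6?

With clue 1, B is ruled out for rank 6.
With clues 1–3, D is ruled out for rank 6.
With clues 1–4, E is ruled out for rank 6.
With clues 1–5, A and F are ruled out for rank 6.
So rank 6 is C.

C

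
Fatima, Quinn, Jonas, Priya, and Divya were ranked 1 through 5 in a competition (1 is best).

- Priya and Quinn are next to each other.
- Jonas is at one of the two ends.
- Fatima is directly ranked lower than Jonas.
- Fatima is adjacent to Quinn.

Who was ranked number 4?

With clues 1–2, Jonas is ruled out for rank 4.
With clues 1–3, Divya and Fatima are ruled out for rank 4.
With clues 1–4, Quinn is ruled out for rank 4.
So rank 4 is Priya.

Priya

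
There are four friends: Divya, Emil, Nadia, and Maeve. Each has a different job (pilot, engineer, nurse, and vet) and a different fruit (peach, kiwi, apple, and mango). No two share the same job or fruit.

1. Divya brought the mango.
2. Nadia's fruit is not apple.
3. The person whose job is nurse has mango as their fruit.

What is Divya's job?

With clues 1–3, engineer, pilot, and vet are impossible for Divya's job.
That leaves nurse.

nurse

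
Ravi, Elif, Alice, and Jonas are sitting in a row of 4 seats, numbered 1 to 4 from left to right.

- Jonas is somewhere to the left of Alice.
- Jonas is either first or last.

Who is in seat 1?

Jonas

With clue 1, Alice is ruled out for seat 1.
With clues 1–2, Elif and Ravi are ruled out for seat 1.
So seat 1 is Jonas.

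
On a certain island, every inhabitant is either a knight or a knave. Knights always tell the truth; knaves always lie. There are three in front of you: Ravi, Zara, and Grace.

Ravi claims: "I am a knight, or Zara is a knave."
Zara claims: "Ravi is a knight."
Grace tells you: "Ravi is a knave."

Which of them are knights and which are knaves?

Consider Ravi. Suppose Ravi is a knave.
Then no assignment of the remaining roles makes every statement match its speaker's type — contradiction.
So Ravi is a knight.
With that fixed, Zara's statement is true, so Zara is a knight.
With that fixed, Grace's statement is false, so Grace is a knave.

Ravi: knight, Zara: knight, Grace: knave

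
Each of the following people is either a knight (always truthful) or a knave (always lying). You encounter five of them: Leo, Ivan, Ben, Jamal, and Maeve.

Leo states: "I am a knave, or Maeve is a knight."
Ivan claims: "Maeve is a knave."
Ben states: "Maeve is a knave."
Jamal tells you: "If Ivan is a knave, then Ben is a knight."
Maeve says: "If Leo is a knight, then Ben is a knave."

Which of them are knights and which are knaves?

Leo: knight, Ivan: knave, Ben: knave, Jamal: knave, Maeve: knight

Consider Leo. Suppose Leo is a knave.
Then Leo's own statement would have to be false, but it can't be — contradiction.
So Leo is a knight.
Consider Ivan. Suppose Ivan is a knight.
Then no assignment of the remaining roles makes every statement match its speaker's type — contradiction.
So Ivan is a knave.
Consider Ben. Suppose Ben is a knight.
Then no assignment of the remaining roles makes every statement match its speaker's type — contradiction.
So Ben is a knave.
With that fixed, Jamal's statement is false, so Jamal is a knave.
With that fixed, Maeve's statement is true, so Maeve is a knight.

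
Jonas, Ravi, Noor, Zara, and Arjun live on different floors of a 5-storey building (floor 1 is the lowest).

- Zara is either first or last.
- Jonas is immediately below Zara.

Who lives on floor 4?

Jonas

With clue 1, Zara is ruled out for floor 4.
With clues 1–2, Arjun, Noor, and Ravi are ruled out for floor 4.
So floor 4 is Jonas.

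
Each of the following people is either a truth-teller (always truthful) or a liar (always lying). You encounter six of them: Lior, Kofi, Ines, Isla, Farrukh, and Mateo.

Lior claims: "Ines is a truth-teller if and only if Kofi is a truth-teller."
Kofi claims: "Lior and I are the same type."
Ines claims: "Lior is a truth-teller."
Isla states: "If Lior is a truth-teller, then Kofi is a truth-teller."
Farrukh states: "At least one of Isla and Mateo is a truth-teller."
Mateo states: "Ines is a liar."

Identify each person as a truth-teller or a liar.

Lior: truth-teller, Kofi: truth-teller, Ines: truth-teller, Isla: truth-teller, Farrukh: truth-teller, Mateo: liar

Consider Lior. Suppose Lior is a liar.
Then whichever role Kofi has, Kofi's statement has the wrong truth value — contradiction.
So Lior is a truth-teller.
With that fixed, Ines's statement is true, so Ines is a truth-teller.
With that fixed, Mateo's statement is false, so Mateo is a liar.
Consider Kofi. Suppose Kofi is a liar.
Then Lior's statement comes out false, contradicting Lior being a truth-teller.
So Kofi is a truth-teller.
With that fixed, Isla's statement is true, so Isla is a truth-teller.
With that fixed, Farrukh's statement is true, so Farrukh is a truth-teller.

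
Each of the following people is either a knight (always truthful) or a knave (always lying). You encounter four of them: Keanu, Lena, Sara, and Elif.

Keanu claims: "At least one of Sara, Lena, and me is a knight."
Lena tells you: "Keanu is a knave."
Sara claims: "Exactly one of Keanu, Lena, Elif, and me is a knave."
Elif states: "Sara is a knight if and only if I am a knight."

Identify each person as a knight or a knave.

Consider Keanu. Suppose Keanu is a knave.
Then no assignment of the remaining roles makes every statement match its speaker's type — contradiction.
So Keanu is a knight.
With that fixed, Lena's statement is false, so Lena is a knave.
Consider Sara. Suppose Sara is a knave.
Then whichever role Elif has, Elif's statement has the wrong truth value — contradiction.
So Sara is a knight.
Consider Elif. Suppose Elif is a knave.
Then Sara's statement comes out false, contradicting Sara being a knight.
So Elif is a knight.

Keanu: knight, Lena: knave, Sara: knight, Elif: knight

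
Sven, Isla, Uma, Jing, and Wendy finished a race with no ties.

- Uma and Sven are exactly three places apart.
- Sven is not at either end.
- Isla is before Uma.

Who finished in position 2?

With clues 1–2, Uma is ruled out for place 2.
With clues 1–3, Isla, Jing, and Wendy are ruled out for place 2.
So place 2 is Sven.

Sven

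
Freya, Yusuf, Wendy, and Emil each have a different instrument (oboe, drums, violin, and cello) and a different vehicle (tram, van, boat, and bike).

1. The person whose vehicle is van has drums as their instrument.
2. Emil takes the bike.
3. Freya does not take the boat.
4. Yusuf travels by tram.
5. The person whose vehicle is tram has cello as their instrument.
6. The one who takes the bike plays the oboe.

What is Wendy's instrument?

With clues 1–4, drums is impossible for Wendy's instrument.
With clues 1–5, cello is impossible for Wendy's instrument.
With clues 1–6, oboe is impossible for Wendy's instrument.
That leaves violin.

violin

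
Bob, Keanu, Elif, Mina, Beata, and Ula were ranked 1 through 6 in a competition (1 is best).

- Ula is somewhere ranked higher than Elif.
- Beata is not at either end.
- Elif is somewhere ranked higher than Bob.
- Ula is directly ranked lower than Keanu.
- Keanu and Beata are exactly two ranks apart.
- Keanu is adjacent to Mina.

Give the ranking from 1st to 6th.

From clue 1: Elif is in {2,3,4,5,6}.
From clues 1–2: Beata is in {2,3,4,5}.
From clues 1–3: Bob is in {3,4,5,6}.
From clues 1–4: Bob is in {4,5,6}.
From clues 1–5: Bob is in {5,6}.
From clues 1–6: Mina → rank 1, Keanu → rank 2, Ula → rank 3, Beata → rank 4, Elif → rank 5, Bob → rank 6.

Mina, Keanu, Ula, Beata, Elif, Bob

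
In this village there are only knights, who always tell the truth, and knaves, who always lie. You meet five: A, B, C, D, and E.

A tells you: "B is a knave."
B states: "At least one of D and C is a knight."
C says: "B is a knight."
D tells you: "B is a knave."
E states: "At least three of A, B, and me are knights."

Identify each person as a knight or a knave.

A: knave, B: knight, C: knight, D: knave, E: knave

Consider A. Suppose A is a knight.
Then no assignment of the remaining roles makes every statement match its speaker's type — contradiction.
So A is a knave.
With that fixed, E's statement is false, so E is a knave.
Consider B. Suppose B is a knave.
Then A's statement comes out true, contradicting A being a knave.
So B is a knight.
With that fixed, C's statement is true, so C is a knight.
With that fixed, D's statement is false, so D is a knave.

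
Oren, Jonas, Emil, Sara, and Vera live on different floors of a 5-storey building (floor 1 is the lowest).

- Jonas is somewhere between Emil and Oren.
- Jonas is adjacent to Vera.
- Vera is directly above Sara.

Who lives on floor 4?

Jonas

With clues 1–3, Emil, Oren, Sara, and Vera are ruled out for floor 4.
So floor 4 is Jonas.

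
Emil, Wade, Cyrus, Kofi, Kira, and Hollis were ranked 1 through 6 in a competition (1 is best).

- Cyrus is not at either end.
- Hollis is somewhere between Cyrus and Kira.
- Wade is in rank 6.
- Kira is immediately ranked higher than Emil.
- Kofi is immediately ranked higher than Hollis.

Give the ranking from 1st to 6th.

Kira, Emil, Kofi, Hollis, Cyrus, Wade

From clue 1: Cyrus is in {2,3,4,5}.
From clues 1–3: Wade → rank 6.
From clues 1–4: Hollis is in {3,4}.
From clues 1–5: Kira → rank 1, Emil → rank 2, Kofi → rank 3, Hollis → rank 4, Cyrus → rank 5.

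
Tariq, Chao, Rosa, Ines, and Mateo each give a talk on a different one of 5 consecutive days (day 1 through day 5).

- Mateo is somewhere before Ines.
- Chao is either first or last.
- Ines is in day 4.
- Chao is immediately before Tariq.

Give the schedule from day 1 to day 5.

From clue 1: Ines is in {2,3,4,5}.
From clues 1–2: Chao is in {1,5}.
From clues 1–3: Ines → day 4.
From clues 1–4: Chao → day 1, Tariq → day 2, Mateo → day 3, Rosa → day 5.

Chao, Tariq, Mateo, Ines, Rosa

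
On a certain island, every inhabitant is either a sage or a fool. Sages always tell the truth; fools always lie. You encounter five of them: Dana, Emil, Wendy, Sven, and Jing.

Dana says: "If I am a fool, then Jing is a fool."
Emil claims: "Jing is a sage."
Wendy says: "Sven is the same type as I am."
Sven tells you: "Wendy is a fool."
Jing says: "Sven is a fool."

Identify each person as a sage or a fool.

Consider Dana. Suppose Dana is a fool.
Then no assignment of the remaining roles makes every statement match its speaker's type — contradiction.
So Dana is a sage.
Consider Emil. Suppose Emil is a sage.
Then no assignment of the remaining roles makes every statement match its speaker's type — contradiction.
So Emil is a fool.
Consider Wendy. Suppose Wendy is a sage.
Then no assignment of the remaining roles makes every statement match its speaker's type — contradiction.
So Wendy is a fool.
With that fixed, Sven's statement is true, so Sven is a sage.
With that fixed, Jing's statement is false, so Jing is a fool.

Dana: sage, Emil: fool, Wendy: fool, Sven: sage, Jing: fool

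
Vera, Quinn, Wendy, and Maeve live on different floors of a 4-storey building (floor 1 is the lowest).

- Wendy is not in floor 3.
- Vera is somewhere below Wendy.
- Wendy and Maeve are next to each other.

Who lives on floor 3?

Maeve

With clue 1, Wendy is ruled out for floor 3.
With clues 1–3, Quinn and Vera are ruled out for floor 3.
So floor 3 is Maeve.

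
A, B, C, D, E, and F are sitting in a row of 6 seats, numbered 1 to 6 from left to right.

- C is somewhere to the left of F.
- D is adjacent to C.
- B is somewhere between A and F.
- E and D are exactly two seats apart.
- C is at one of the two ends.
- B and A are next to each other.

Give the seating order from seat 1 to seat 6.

C, D, F, E, B, A

From clue 1: C is in {1,2,3,4,5}.
From clues 1–2: F is in {3,4,5,6}.
From clues 1–3: B is in {2,3,4,5}.
From clues 1–5: C → seat 1, D → seat 2, E → seat 4, B → seat 5.
From clues 1–6: F → seat 3, A → seat 6.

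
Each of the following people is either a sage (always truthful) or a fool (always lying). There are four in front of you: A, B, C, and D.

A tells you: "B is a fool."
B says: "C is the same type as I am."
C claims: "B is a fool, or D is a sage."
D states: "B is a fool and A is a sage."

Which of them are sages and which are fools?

Consider A. Suppose A is a fool.
Then no assignment of the remaining roles makes every statement match its speaker's type — contradiction.
So A is a sage.
Consider B. Suppose B is a sage.
Then A's statement comes out false, contradicting A being a sage.
So B is a fool.
With that fixed, C's statement is true, so C is a sage.
With that fixed, D's statement is true, so D is a sage.

A: sage, B: fool, C: sage, D: sage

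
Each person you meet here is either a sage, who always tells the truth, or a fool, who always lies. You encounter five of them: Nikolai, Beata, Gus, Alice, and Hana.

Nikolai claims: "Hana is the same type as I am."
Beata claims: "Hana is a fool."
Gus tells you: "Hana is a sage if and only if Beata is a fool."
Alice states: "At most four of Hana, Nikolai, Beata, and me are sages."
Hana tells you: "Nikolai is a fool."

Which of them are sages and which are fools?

Nikolai: fool, Beata: fool, Gus: sage, Alice: sage, Hana: sage

Regardless of anyone's role, Alice's statement is true, so Alice is a sage.
Consider Nikolai. Suppose Nikolai is a sage.
Then no assignment of the remaining roles makes every statement match its speaker's type — contradiction.
So Nikolai is a fool.
With that fixed, Hana's statement is true, so Hana is a sage.
With that fixed, Beata's statement is false, so Beata is a fool.
With that fixed, Gus's statement is true, so Gus is a sage.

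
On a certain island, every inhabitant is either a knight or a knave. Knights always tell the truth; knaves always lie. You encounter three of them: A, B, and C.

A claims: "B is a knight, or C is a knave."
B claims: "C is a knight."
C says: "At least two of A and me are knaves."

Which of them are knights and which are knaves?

Consider A. Suppose A is a knave.
Then whichever role C has, C's statement has the wrong truth value — contradiction.
So A is a knight.
With that fixed, C's statement is false, so C is a knave.
With that fixed, B's statement is false, so B is a knave.

A: knight, B: knave, C: knave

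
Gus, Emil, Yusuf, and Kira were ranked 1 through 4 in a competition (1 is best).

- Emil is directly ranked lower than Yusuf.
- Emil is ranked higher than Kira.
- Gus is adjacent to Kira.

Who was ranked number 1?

With clue 1, Emil is ruled out for rank 1.
With clues 1–2, Kira is ruled out for rank 1.
With clues 1–3, Gus is ruled out for rank 1.
So rank 1 is Yusuf.

Yusuf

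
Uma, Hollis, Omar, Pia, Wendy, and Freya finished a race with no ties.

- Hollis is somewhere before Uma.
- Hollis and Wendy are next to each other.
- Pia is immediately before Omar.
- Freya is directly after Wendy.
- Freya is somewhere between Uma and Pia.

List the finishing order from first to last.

Pia, Omar, Hollis, Wendy, Freya, Uma

From clue 1: Uma is in {2,3,4,5,6}.
From clues 1–2: Uma is in {3,4,5,6}.
From clues 1–4: Uma is in {4,6}.
From clues 1–5: Pia → place 1, Omar → place 2, Hollis → place 3, Wendy → place 4, Freya → place 5, Uma → place 6.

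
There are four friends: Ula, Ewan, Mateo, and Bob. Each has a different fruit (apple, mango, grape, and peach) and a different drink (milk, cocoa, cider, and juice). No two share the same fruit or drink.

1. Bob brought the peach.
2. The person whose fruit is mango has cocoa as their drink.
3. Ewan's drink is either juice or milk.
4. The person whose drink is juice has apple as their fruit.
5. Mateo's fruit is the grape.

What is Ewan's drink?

With clues 1–3, cider and cocoa are impossible for Ewan's drink.
With clues 1–5, milk is impossible for Ewan's drink.
That leaves juice.

juice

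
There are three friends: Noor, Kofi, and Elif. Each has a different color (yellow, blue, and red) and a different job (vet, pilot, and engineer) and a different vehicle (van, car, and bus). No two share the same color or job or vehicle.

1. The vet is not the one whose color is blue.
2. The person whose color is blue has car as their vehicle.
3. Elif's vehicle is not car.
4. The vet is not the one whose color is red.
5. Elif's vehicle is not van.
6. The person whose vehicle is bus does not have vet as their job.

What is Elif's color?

red

With clues 1–3, blue is impossible for Elif's color.
With clues 1–6, yellow is impossible for Elif's color.
That leaves red.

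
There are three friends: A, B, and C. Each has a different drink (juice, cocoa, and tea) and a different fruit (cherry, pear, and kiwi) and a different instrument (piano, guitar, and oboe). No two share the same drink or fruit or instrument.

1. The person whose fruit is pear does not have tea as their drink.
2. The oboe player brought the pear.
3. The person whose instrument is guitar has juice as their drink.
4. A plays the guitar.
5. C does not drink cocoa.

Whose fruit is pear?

With clues 1–4, A is impossible for the one with fruit pear.
With clues 1–5, C is impossible for the one with fruit pear.
That leaves B.

B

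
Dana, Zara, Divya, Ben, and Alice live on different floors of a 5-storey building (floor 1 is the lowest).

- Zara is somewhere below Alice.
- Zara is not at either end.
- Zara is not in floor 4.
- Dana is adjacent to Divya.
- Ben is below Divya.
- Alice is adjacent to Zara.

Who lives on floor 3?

Alice

With clues 1–4, Ben is ruled out for floor 3.
With clues 1–5, Zara is ruled out for floor 3.
With clues 1–6, Dana and Divya are ruled out for floor 3.
So floor 3 is Alice.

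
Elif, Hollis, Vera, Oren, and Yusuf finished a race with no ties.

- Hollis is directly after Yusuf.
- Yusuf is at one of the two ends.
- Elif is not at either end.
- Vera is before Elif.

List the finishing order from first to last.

From clue 1: Hollis is in {2,3,4,5}.
From clues 1–2: Yusuf → place 1, Hollis → place 2.
From clues 1–3: Elif is in {3,4}.
From clues 1–4: Vera → place 3, Elif → place 4, Oren → place 5.

Yusuf, Hollis, Vera, Elif, Oren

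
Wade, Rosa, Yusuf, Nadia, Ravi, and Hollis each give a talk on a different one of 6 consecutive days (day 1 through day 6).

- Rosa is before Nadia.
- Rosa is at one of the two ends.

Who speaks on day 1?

With clue 1, Nadia is ruled out for day 1.
With clues 1–2, Hollis, Ravi, Wade, and Yusuf are ruled out for day 1.
So day 1 is Rosa.

Rosa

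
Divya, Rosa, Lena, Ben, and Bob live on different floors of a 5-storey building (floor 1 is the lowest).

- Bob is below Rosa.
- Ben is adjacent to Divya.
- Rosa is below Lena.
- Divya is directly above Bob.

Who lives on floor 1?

Bob

With clue 1, Rosa is ruled out for floor 1.
With clues 1–3, Lena is ruled out for floor 1.
With clues 1–4, Ben and Divya are ruled out for floor 1.
So floor 1 is Bob.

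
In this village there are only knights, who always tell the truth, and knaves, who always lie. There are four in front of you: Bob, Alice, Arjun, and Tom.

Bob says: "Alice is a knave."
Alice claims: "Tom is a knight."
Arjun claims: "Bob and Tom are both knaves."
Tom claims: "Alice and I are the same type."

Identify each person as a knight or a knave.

Bob: knave, Alice: knight, Arjun: knave, Tom: knight

Consider Bob. Suppose Bob is a knight.
Then no assignment of the remaining roles makes every statement match its speaker's type — contradiction.
So Bob is a knave.
Consider Alice. Suppose Alice is a knave.
Then Bob's statement comes out true, contradicting Bob being a knave.
So Alice is a knight.
Consider Arjun. Suppose Arjun is a knight.
Then no assignment of the remaining roles makes every statement match its speaker's type — contradiction.
So Arjun is a knave.
Consider Tom. Suppose Tom is a knave.
Then Alice's statement comes out false, contradicting Alice being a knight.
So Tom is a knight.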